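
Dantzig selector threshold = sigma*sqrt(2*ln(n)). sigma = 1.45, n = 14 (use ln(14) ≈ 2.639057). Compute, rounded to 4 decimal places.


ln(14) ≈ 2.639057.
2*ln(n) ≈ 5.278114.
sqrt(2*ln(n)) ≈ sqrt(5.278114) ≈ 2.297415.
threshold ≈ 1.45*2.297415 = 3.33125175 ≈ 3.3313.

3.3313


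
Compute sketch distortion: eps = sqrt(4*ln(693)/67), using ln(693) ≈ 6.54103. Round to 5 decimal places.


ln(693) ≈ 6.54103.
4*ln(N)/m ≈ 4*6.54103/67 ≈ 0.39050925.
eps = sqrt(0.39050925) ≈ 0.6249074 ≈ 0.62491.

0.62491


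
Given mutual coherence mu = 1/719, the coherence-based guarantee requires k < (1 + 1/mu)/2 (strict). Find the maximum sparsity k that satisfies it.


1/mu = 719.
1 + 1/mu = 720.
(1 + 1/mu)/2 = 360 is an integer and the inequality is strict, so k_max = 360 - 1 = 359.

359


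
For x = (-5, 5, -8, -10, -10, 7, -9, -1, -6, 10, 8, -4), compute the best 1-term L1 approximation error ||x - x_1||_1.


Sorted |x_i| descending: [10, 10, 10, 9, 8, 8, 7, 6, 5, 5, 4, 1]
Keep top 1: [10]
Tail entries: [10, 10, 9, 8, 8, 7, 6, 5, 5, 4, 1]
L1 error = sum of tail = 73.

73


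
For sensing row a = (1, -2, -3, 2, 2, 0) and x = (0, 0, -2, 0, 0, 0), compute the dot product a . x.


Non-zero terms: ['-3*-2']
Products: [6]
y = sum = 6.

6


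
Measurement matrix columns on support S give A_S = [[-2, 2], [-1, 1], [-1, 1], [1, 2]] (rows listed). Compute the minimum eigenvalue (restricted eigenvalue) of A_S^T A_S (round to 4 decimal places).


A_S^T A_S = [[7, -4], [-4, 10]].
trace = 17.
det = 54.
disc = trace^2 - 4*det = 289 - 4*54 = 73.
sqrt(73) ≈ 8.544004.
lam_min = (17 - sqrt(73))/2 ≈ (17 - 8.544004)/2 = 4.227998 ≈ 4.2280.

4.2280


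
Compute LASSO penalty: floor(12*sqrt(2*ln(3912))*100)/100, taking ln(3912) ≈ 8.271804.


ln(3912) ≈ 8.271804.
2*ln(n) ≈ 16.543608.
sqrt(2*ln(n)) ≈ sqrt(16.543608) ≈ 4.067383.
lambda ≈ 12*4.067383 = 48.808596.
floor(lambda*100)/100 = 48.80.

48.80


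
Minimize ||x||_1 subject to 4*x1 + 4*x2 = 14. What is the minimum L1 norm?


Axis intercepts:
  x1 = 7/2, x2 = 0: L1 = 7/2
  x1 = 0, x2 = 7/2: L1 = 7/2
x* = (7/2, 0)
||x*||_1 = 7/2.

7/2


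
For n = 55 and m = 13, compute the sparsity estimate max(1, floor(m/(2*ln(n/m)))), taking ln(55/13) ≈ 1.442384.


n/m = 55/13.
ln(n/m) ≈ 1.442384.
2*ln(n/m) ≈ 2.884768.
m/(2*ln(n/m)) ≈ 13/2.884768 ≈ 4.5064.
floor = 4.
k_max = max(1, 4) = 4.

4


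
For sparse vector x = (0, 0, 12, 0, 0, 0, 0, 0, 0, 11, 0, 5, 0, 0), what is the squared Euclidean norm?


Non-zero entries: [(2, 12), (9, 11), (11, 5)]
Squares: [144, 121, 25]
||x||_2^2 = sum = 290.

290


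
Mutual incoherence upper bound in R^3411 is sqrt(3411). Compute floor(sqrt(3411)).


58^2 = 3364 <= 3411 < 3481 = 59^2, so 58 <= sqrt(3411) < 59.
floor(sqrt(3411)) = 58.

58


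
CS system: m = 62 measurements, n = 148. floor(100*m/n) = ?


100*m/n = 100*62/148 ≈ 41.8919.
floor = 41.

41


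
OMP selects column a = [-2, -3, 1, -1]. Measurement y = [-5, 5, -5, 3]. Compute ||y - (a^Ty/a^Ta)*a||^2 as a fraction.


a^T a = 15.
a^T y = -13.
coeff = -13/15 = -13/15.
||r||^2 = 1091/15.

1091/15


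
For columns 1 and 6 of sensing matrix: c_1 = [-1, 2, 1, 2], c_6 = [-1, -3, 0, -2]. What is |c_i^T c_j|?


Inner product: -1*-1 + 2*-3 + 1*0 + 2*-2
Products: [1, -6, 0, -4]
Sum = -9.
|dot| = 9.

9


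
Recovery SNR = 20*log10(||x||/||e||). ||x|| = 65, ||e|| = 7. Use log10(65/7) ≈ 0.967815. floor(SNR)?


||x||/||e|| = 65/7.
log10(65/7) ≈ 0.967815.
20*log10(||x||/||e||) ≈ 20*0.967815 = 19.3563.
floor(19.3563) = 19.

19


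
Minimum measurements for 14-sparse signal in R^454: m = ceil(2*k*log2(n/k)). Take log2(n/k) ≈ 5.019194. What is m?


log2(n/k) = log2(454/14) ≈ 5.019194.
2*k*log2(n/k) ≈ 2*14*5.019194 = 140.537432.
m = ceil(140.537432) = 141.

141


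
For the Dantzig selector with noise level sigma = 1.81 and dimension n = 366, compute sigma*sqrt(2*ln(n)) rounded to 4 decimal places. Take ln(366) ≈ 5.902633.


ln(366) ≈ 5.902633.
2*ln(n) ≈ 11.805266.
sqrt(2*ln(n)) ≈ sqrt(11.805266) ≈ 3.435879.
threshold ≈ 1.81*3.435879 = 6.21894099 ≈ 6.2189.

6.2189


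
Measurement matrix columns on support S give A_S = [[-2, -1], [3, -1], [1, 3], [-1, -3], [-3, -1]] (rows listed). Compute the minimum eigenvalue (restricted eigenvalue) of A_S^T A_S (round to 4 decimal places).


A_S^T A_S = [[24, 8], [8, 21]].
trace = 45.
det = 440.
disc = trace^2 - 4*det = 2025 - 4*440 = 265.
sqrt(265) ≈ 16.278821.
lam_min = (45 - sqrt(265))/2 ≈ (45 - 16.278821)/2 = 14.3605895 ≈ 14.3606.

14.3606


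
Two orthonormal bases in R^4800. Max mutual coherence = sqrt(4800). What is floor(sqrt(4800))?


69^2 = 4761 <= 4800 < 4900 = 70^2, so 69 <= sqrt(4800) < 70.
floor(sqrt(4800)) = 69.

69


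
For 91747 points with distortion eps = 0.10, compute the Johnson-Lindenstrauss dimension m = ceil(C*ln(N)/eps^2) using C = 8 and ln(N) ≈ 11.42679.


ln(91747) ≈ 11.42679.
eps^2 = 0.10^2 = 0.01.
C*ln(N)/eps^2 ≈ 8*11.42679/0.01 ≈ 9141.432.
m = ceil(9141.432) = 9142.

9142


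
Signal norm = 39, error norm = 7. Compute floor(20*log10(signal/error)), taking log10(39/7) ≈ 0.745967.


||x||/||e|| = 39/7.
log10(39/7) ≈ 0.745967.
20*log10(||x||/||e||) ≈ 20*0.745967 = 14.91934.
floor(14.91934) = 14.

14


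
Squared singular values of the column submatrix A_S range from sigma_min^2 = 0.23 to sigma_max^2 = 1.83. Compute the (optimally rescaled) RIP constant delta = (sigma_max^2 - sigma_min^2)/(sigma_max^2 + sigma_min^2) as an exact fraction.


lambda_max - lambda_min = 1.83 - 0.23 = 1.60.
lambda_max + lambda_min = 1.83 + 0.23 = 2.06.
delta = 1.60/2.06 = 160/206 = 80/103.

80/103


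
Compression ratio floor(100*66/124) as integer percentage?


100*m/n = 100*66/124 ≈ 53.2258.
floor = 53.

53


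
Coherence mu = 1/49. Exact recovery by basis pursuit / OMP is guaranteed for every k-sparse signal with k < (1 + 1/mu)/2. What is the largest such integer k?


1/mu = 49.
1 + 1/mu = 50.
(1 + 1/mu)/2 = 25 is an integer and the inequality is strict, so k_max = 25 - 1 = 24.

24


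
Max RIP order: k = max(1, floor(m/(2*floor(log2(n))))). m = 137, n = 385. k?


floor(log2(385)) = 8.
2*8 = 16.
m/(2*floor(log2(n))) = 137/16 ≈ 8.5625.
floor = 8.
k = max(1, 8) = 8.

8


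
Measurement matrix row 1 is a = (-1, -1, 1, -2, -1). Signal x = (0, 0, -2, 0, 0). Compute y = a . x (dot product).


Non-zero terms: ['1*-2']
Products: [-2]
y = sum = -2.

-2


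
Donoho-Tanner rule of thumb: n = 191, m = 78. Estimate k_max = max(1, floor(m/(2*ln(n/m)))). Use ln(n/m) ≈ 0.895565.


n/m = 191/78.
ln(n/m) ≈ 0.895565.
2*ln(n/m) ≈ 1.79113.
m/(2*ln(n/m)) ≈ 78/1.79113 ≈ 43.5479.
floor = 43.
k_max = max(1, 43) = 43.

43


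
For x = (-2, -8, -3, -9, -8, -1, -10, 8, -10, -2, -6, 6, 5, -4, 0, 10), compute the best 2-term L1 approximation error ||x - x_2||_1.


Sorted |x_i| descending: [10, 10, 10, 9, 8, 8, 8, 6, 6, 5, 4, 3, 2, 2, 1, 0]
Keep top 2: [10, 10]
Tail entries: [10, 9, 8, 8, 8, 6, 6, 5, 4, 3, 2, 2, 1, 0]
L1 error = sum of tail = 72.

72


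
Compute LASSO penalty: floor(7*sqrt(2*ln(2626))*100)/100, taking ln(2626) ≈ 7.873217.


ln(2626) ≈ 7.873217.
2*ln(n) ≈ 15.746434.
sqrt(2*ln(n)) ≈ sqrt(15.746434) ≈ 3.968178.
lambda ≈ 7*3.968178 = 27.777246.
floor(lambda*100)/100 = 27.77.

27.77


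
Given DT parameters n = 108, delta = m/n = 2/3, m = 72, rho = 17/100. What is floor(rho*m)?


m = 2/3*108 = 72.
rho = 17/100.
rho*m = 17/100*72 = 12.24.
k = floor(12.24) = 12.

12


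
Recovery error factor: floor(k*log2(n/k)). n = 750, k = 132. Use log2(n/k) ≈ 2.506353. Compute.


log2(n/k) = log2(750/132) ≈ 2.506353.
k*log2(n/k) ≈ 132*2.506353 = 330.838596.
floor(330.838596) = 330.

330


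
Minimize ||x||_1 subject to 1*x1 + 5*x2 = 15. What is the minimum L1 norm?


Axis intercepts:
  x1 = 15, x2 = 0: L1 = 15
  x1 = 0, x2 = 3: L1 = 3
x* = (0, 3)
||x*||_1 = 3.

3


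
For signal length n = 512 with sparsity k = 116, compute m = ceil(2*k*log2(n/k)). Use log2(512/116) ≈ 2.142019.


log2(n/k) = log2(512/116) ≈ 2.142019.
2*k*log2(n/k) ≈ 2*116*2.142019 = 496.948408.
m = ceil(496.948408) = 497.

497


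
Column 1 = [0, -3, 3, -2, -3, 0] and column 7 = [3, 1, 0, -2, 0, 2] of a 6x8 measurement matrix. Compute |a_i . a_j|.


Inner product: 0*3 + -3*1 + 3*0 + -2*-2 + -3*0 + 0*2
Products: [0, -3, 0, 4, 0, 0]
Sum = 1.
|dot| = 1.

1


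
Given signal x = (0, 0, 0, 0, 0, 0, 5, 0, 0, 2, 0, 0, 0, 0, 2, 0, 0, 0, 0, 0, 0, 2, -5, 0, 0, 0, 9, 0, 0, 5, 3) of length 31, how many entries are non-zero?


Non-zero positions: [6, 9, 14, 21, 22, 26, 29, 30].
Sparsity = 8.

8


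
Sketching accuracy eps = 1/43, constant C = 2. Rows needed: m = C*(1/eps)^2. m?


1/eps = 43.
(1/eps)^2 = 1849.
m = 2*1849 = 3698.

3698


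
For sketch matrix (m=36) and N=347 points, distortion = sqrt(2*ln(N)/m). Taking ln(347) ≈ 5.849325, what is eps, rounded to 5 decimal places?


ln(347) ≈ 5.849325.
2*ln(N)/m ≈ 2*5.849325/36 ≈ 0.3249625.
eps = sqrt(0.3249625) ≈ 0.5700548 ≈ 0.57005.

0.57005


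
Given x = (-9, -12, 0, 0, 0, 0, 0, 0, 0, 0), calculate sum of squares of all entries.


Non-zero entries: [(0, -9), (1, -12)]
Squares: [81, 144]
||x||_2^2 = sum = 225.

225


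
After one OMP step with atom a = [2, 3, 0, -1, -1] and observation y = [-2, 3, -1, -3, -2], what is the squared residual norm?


a^T a = 15.
a^T y = 10.
coeff = 10/15 = 2/3.
||r||^2 = 61/3.

61/3


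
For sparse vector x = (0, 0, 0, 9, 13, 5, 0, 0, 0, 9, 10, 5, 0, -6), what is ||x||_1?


Non-zero entries: [(3, 9), (4, 13), (5, 5), (9, 9), (10, 10), (11, 5), (13, -6)]
Absolute values: [9, 13, 5, 9, 10, 5, 6]
||x||_1 = sum = 57.

57


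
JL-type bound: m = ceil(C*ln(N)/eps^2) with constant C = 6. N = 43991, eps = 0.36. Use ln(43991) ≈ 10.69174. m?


ln(43991) ≈ 10.69174.
eps^2 = 0.36^2 = 0.1296.
C*ln(N)/eps^2 ≈ 6*10.69174/0.1296 ≈ 494.988.
m = ceil(494.988) = 495.

495


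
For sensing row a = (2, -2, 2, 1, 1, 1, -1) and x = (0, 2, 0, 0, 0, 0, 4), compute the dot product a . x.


Non-zero terms: ['-2*2', '-1*4']
Products: [-4, -4]
y = sum = -8.

-8


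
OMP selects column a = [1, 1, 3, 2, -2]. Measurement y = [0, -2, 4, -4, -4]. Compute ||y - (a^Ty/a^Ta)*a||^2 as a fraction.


a^T a = 19.
a^T y = 10.
coeff = 10/19 = 10/19.
||r||^2 = 888/19.

888/19


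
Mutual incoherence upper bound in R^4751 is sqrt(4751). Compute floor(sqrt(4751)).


68^2 = 4624 <= 4751 < 4761 = 69^2, so 68 <= sqrt(4751) < 69.
floor(sqrt(4751)) = 68.

68


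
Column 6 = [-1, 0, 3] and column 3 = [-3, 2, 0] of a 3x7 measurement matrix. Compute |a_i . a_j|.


Inner product: -1*-3 + 0*2 + 3*0
Products: [3, 0, 0]
Sum = 3.
|dot| = 3.

3


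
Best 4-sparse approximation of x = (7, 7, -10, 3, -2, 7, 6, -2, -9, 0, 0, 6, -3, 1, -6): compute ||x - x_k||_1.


Sorted |x_i| descending: [10, 9, 7, 7, 7, 6, 6, 6, 3, 3, 2, 2, 1, 0, 0]
Keep top 4: [10, 9, 7, 7]
Tail entries: [7, 6, 6, 6, 3, 3, 2, 2, 1, 0, 0]
L1 error = sum of tail = 36.

36


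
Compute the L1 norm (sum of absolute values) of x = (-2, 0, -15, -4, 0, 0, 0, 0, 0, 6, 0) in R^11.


Non-zero entries: [(0, -2), (2, -15), (3, -4), (9, 6)]
Absolute values: [2, 15, 4, 6]
||x||_1 = sum = 27.

27


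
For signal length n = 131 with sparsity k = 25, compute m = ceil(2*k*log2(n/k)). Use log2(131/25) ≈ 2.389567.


log2(n/k) = log2(131/25) ≈ 2.389567.
2*k*log2(n/k) ≈ 2*25*2.389567 = 119.47835.
m = ceil(119.47835) = 120.

120


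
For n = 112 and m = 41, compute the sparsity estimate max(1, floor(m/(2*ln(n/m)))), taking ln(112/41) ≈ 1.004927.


n/m = 112/41.
ln(n/m) ≈ 1.004927.
2*ln(n/m) ≈ 2.009854.
m/(2*ln(n/m)) ≈ 41/2.009854 ≈ 20.3995.
floor = 20.
k_max = max(1, 20) = 20.

20


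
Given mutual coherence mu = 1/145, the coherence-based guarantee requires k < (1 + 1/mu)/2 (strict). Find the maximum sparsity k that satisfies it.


1/mu = 145.
1 + 1/mu = 146.
(1 + 1/mu)/2 = 73 is an integer and the inequality is strict, so k_max = 73 - 1 = 72.

72


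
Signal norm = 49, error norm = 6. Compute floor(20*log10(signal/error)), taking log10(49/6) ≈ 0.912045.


||x||/||e|| = 49/6.
log10(49/6) ≈ 0.912045.
20*log10(||x||/||e||) ≈ 20*0.912045 = 18.2409.
floor(18.2409) = 18.

18


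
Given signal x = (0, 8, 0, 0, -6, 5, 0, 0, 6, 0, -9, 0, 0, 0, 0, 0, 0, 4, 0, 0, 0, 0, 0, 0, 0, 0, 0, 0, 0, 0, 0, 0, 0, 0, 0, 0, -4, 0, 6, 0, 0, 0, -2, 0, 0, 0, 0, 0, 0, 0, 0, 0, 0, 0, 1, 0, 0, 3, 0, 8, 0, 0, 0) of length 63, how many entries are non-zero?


Non-zero positions: [1, 4, 5, 8, 10, 17, 36, 38, 42, 54, 57, 59].
Sparsity = 12.

12


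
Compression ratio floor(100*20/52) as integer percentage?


100*m/n = 100*20/52 ≈ 38.4615.
floor = 38.

38


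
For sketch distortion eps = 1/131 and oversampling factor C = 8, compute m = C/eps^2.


1/eps = 131.
(1/eps)^2 = 17161.
m = 8*17161 = 137288.

137288


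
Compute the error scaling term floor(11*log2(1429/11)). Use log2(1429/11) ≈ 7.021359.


log2(n/k) = log2(1429/11) ≈ 7.021359.
k*log2(n/k) ≈ 11*7.021359 = 77.234949.
floor(77.234949) = 77.

77


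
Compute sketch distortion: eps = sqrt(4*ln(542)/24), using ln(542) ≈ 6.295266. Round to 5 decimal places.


ln(542) ≈ 6.295266.
4*ln(N)/m ≈ 4*6.295266/24 ≈ 1.049211.
eps = sqrt(1.049211) ≈ 1.02431 ≈ 1.02431.

1.02431


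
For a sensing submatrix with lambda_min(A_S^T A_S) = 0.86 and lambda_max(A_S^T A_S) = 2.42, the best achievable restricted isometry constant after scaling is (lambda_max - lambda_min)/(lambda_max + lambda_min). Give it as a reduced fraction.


lambda_max - lambda_min = 2.42 - 0.86 = 1.56.
lambda_max + lambda_min = 2.42 + 0.86 = 3.28.
delta = 1.56/3.28 = 156/328 = 39/82.

39/82


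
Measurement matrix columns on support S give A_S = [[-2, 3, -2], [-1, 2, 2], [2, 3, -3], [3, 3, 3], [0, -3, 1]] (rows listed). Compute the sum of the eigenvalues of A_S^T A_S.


Sum of eigenvalues of A_S^T A_S = trace(A_S^T A_S) = sum of squared column norms of A_S.
A_S^T A_S diagonal: [18, 40, 27].
trace = 18 + 40 + 27 = 85.

85


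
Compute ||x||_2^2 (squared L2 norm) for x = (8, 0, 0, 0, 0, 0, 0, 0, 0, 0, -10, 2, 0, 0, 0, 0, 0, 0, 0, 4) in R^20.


Non-zero entries: [(0, 8), (10, -10), (11, 2), (19, 4)]
Squares: [64, 100, 4, 16]
||x||_2^2 = sum = 184.

184


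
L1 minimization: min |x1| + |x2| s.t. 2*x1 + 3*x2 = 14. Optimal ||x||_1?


Axis intercepts:
  x1 = 7, x2 = 0: L1 = 7
  x1 = 0, x2 = 14/3: L1 = 14/3
x* = (0, 14/3)
||x*||_1 = 14/3.

14/3


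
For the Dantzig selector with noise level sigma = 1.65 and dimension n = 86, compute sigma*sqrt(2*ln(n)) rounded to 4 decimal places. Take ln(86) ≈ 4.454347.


ln(86) ≈ 4.454347.
2*ln(n) ≈ 8.908694.
sqrt(2*ln(n)) ≈ sqrt(8.908694) ≈ 2.984744.
threshold ≈ 1.65*2.984744 = 4.9248276 ≈ 4.9248.

4.9248


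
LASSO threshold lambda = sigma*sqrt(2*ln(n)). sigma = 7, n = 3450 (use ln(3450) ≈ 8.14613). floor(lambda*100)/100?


ln(3450) ≈ 8.14613.
2*ln(n) ≈ 16.29226.
sqrt(2*ln(n)) ≈ sqrt(16.29226) ≈ 4.036367.
lambda ≈ 7*4.036367 = 28.254569.
floor(lambda*100)/100 = 28.25.

28.25


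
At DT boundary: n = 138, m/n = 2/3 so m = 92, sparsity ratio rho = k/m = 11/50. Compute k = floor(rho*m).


m = 2/3*138 = 92.
rho = 11/50.
rho*m = 11/50*92 = 20.24.
k = floor(20.24) = 20.

20


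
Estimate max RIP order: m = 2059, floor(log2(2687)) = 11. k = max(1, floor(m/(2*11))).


floor(log2(2687)) = 11.
2*11 = 22.
m/(2*floor(log2(n))) = 2059/22 ≈ 93.5909.
floor = 93.
k = max(1, 93) = 93.

93


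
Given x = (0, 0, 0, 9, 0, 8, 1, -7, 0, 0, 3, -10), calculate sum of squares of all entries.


Non-zero entries: [(3, 9), (5, 8), (6, 1), (7, -7), (10, 3), (11, -10)]
Squares: [81, 64, 1, 49, 9, 100]
||x||_2^2 = sum = 304.

304


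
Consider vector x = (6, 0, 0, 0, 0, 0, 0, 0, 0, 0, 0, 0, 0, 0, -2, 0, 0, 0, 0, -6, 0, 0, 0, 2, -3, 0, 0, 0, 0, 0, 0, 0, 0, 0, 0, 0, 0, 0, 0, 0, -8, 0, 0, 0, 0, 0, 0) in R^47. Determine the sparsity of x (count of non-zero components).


Non-zero positions: [0, 14, 19, 23, 24, 40].
Sparsity = 6.

6


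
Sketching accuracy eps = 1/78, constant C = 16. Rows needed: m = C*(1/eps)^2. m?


1/eps = 78.
(1/eps)^2 = 6084.
m = 16*6084 = 97344.

97344


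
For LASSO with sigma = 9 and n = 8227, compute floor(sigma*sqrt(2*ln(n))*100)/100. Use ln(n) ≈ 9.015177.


ln(8227) ≈ 9.015177.
2*ln(n) ≈ 18.030354.
sqrt(2*ln(n)) ≈ sqrt(18.030354) ≈ 4.246216.
lambda ≈ 9*4.246216 = 38.215944.
floor(lambda*100)/100 = 38.21.

38.21


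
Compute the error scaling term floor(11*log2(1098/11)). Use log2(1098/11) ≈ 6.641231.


log2(n/k) = log2(1098/11) ≈ 6.641231.
k*log2(n/k) ≈ 11*6.641231 = 73.053541.
floor(73.053541) = 73.

73


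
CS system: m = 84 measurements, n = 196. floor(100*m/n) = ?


100*m/n = 100*84/196 ≈ 42.8571.
floor = 42.

42


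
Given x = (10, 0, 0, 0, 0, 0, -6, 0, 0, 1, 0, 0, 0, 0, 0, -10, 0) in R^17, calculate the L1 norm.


Non-zero entries: [(0, 10), (6, -6), (9, 1), (15, -10)]
Absolute values: [10, 6, 1, 10]
||x||_1 = sum = 27.

27


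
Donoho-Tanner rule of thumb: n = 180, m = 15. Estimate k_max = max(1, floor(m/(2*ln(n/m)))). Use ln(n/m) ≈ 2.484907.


n/m = 180/15 = 12.
ln(n/m) ≈ 2.484907.
2*ln(n/m) ≈ 4.969814.
m/(2*ln(n/m)) ≈ 15/4.969814 ≈ 3.0182.
floor = 3.
k_max = max(1, 3) = 3.

3


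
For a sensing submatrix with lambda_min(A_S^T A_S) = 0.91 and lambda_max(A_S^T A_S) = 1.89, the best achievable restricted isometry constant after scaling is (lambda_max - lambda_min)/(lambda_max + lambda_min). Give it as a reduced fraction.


lambda_max - lambda_min = 1.89 - 0.91 = 0.98.
lambda_max + lambda_min = 1.89 + 0.91 = 2.80.
delta = 0.98/2.80 = 98/280 = 7/20.

7/20


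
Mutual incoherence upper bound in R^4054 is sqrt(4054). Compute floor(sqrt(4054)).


63^2 = 3969 <= 4054 < 4096 = 64^2, so 63 <= sqrt(4054) < 64.
floor(sqrt(4054)) = 63.

63


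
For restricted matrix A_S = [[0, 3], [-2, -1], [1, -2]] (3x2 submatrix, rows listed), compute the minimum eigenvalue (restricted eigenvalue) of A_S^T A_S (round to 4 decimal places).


A_S^T A_S = [[5, 0], [0, 14]].
trace = 19.
det = 70.
disc = trace^2 - 4*det = 361 - 4*70 = 81.
sqrt(81) = 9.
lam_min = (19 - 9)/2 = 5 = 5.0000.

5.0000


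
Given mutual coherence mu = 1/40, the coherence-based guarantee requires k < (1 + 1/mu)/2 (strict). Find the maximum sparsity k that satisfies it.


1/mu = 40.
1 + 1/mu = 41.
(1 + 1/mu)/2 = 20.5 is not an integer, so k_max = floor(20.5) = 20.

20


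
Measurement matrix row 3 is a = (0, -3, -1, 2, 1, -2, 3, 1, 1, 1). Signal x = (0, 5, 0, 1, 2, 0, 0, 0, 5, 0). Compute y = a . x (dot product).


Non-zero terms: ['-3*5', '2*1', '1*2', '1*5']
Products: [-15, 2, 2, 5]
y = sum = -6.

-6


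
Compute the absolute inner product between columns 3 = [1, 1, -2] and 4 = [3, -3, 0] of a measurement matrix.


Inner product: 1*3 + 1*-3 + -2*0
Products: [3, -3, 0]
Sum = 0.
|dot| = 0.

0


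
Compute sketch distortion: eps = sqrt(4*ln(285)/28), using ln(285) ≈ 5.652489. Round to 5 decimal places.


ln(285) ≈ 5.652489.
4*ln(N)/m ≈ 4*5.652489/28 ≈ 0.80749843.
eps = sqrt(0.80749843) ≈ 0.8986092 ≈ 0.89861.

0.89861


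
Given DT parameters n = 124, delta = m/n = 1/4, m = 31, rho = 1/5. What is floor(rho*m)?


m = 1/4*124 = 31.
rho = 1/5.
rho*m = 1/5*31 = 6.2.
k = floor(6.2) = 6.

6


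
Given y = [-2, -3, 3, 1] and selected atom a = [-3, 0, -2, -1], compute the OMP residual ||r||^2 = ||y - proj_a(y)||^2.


a^T a = 14.
a^T y = -1.
coeff = -1/14 = -1/14.
||r||^2 = 321/14.

321/14


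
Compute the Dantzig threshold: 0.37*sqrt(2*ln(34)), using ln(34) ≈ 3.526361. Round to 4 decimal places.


ln(34) ≈ 3.526361.
2*ln(n) ≈ 7.052722.
sqrt(2*ln(n)) ≈ sqrt(7.052722) ≈ 2.655696.
threshold ≈ 0.37*2.655696 = 0.98260752 ≈ 0.9826.

0.9826


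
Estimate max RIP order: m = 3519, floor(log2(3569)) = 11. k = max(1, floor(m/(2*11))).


floor(log2(3569)) = 11.
2*11 = 22.
m/(2*floor(log2(n))) = 3519/22 ≈ 159.9545.
floor = 159.
k = max(1, 159) = 159.

159


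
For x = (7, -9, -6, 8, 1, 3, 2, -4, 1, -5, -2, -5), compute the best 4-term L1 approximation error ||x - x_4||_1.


Sorted |x_i| descending: [9, 8, 7, 6, 5, 5, 4, 3, 2, 2, 1, 1]
Keep top 4: [9, 8, 7, 6]
Tail entries: [5, 5, 4, 3, 2, 2, 1, 1]
L1 error = sum of tail = 23.

23


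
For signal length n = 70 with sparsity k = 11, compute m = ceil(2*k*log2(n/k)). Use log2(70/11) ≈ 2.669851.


log2(n/k) = log2(70/11) ≈ 2.669851.
2*k*log2(n/k) ≈ 2*11*2.669851 = 58.736722.
m = ceil(58.736722) = 59.

59


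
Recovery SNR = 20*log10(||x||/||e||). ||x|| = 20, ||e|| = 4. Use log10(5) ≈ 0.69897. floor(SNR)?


||x||/||e|| = 20/4 = 5.
log10(5) ≈ 0.69897.
20*log10(||x||/||e||) ≈ 20*0.69897 = 13.9794.
floor(13.9794) = 13.

13


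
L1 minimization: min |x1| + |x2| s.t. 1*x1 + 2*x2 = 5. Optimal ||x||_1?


Axis intercepts:
  x1 = 5, x2 = 0: L1 = 5
  x1 = 0, x2 = 5/2: L1 = 5/2
x* = (0, 5/2)
||x*||_1 = 5/2.

5/2


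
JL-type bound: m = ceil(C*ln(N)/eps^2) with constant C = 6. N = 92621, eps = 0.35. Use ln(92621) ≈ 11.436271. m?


ln(92621) ≈ 11.436271.
eps^2 = 0.35^2 = 0.1225.
C*ln(N)/eps^2 ≈ 6*11.436271/0.1225 ≈ 560.1439.
m = ceil(560.1439) = 561.

561


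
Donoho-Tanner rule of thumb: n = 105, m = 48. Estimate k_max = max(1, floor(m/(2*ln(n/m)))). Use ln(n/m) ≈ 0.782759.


n/m = 105/48 = 35/16.
ln(n/m) ≈ 0.782759.
2*ln(n/m) ≈ 1.565518.
m/(2*ln(n/m)) ≈ 48/1.565518 ≈ 30.6608.
floor = 30.
k_max = max(1, 30) = 30.

30


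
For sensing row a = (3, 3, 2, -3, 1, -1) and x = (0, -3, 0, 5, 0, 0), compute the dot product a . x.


Non-zero terms: ['3*-3', '-3*5']
Products: [-9, -15]
y = sum = -24.

-24


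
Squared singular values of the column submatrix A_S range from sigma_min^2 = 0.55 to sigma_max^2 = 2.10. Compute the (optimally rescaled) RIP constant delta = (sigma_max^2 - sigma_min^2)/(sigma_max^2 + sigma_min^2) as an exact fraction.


lambda_max - lambda_min = 2.10 - 0.55 = 1.55.
lambda_max + lambda_min = 2.10 + 0.55 = 2.65.
delta = 1.55/2.65 = 155/265 = 31/53.

31/53


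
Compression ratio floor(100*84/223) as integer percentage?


100*m/n = 100*84/223 ≈ 37.6682.
floor = 37.

37


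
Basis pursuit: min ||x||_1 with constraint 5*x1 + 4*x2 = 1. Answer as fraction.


Axis intercepts:
  x1 = 1/5, x2 = 0: L1 = 1/5
  x1 = 0, x2 = 1/4: L1 = 1/4
x* = (1/5, 0)
||x*||_1 = 1/5.

1/5


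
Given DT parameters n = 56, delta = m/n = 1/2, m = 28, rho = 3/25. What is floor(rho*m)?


m = 1/2*56 = 28.
rho = 3/25.
rho*m = 3/25*28 = 3.36.
k = floor(3.36) = 3.

3


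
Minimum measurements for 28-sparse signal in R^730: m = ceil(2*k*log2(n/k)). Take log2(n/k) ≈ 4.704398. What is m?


log2(n/k) = log2(730/28) ≈ 4.704398.
2*k*log2(n/k) ≈ 2*28*4.704398 = 263.446288.
m = ceil(263.446288) = 264.

264


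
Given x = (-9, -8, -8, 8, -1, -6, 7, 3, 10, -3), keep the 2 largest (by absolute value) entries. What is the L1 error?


Sorted |x_i| descending: [10, 9, 8, 8, 8, 7, 6, 3, 3, 1]
Keep top 2: [10, 9]
Tail entries: [8, 8, 8, 7, 6, 3, 3, 1]
L1 error = sum of tail = 44.

44


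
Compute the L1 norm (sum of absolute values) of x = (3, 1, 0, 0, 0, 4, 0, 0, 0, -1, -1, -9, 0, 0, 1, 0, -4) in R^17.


Non-zero entries: [(0, 3), (1, 1), (5, 4), (9, -1), (10, -1), (11, -9), (14, 1), (16, -4)]
Absolute values: [3, 1, 4, 1, 1, 9, 1, 4]
||x||_1 = sum = 24.

24


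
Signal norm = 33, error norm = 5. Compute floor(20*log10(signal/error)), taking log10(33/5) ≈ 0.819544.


||x||/||e|| = 33/5.
log10(33/5) ≈ 0.819544.
20*log10(||x||/||e||) ≈ 20*0.819544 = 16.39088.
floor(16.39088) = 16.

16


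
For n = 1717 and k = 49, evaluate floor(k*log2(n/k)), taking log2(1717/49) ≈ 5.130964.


log2(n/k) = log2(1717/49) ≈ 5.130964.
k*log2(n/k) ≈ 49*5.130964 = 251.417236.
floor(251.417236) = 251.

251


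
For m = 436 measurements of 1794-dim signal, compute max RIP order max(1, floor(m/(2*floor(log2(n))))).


floor(log2(1794)) = 10.
2*10 = 20.
m/(2*floor(log2(n))) = 436/20 ≈ 21.8.
floor = 21.
k = max(1, 21) = 21.

21


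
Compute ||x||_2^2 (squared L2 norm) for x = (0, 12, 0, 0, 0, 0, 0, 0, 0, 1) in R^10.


Non-zero entries: [(1, 12), (9, 1)]
Squares: [144, 1]
||x||_2^2 = sum = 145.

145


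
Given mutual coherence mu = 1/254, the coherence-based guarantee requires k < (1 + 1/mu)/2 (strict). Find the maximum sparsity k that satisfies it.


1/mu = 254.
1 + 1/mu = 255.
(1 + 1/mu)/2 = 127.5 is not an integer, so k_max = floor(127.5) = 127.

127


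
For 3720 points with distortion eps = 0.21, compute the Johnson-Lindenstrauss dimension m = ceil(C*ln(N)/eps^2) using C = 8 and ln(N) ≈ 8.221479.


ln(3720) ≈ 8.221479.
eps^2 = 0.21^2 = 0.0441.
C*ln(N)/eps^2 ≈ 8*8.221479/0.0441 ≈ 1491.4248.
m = ceil(1491.4248) = 1492.

1492


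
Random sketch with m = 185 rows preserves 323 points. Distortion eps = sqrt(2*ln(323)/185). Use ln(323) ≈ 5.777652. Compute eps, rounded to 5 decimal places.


ln(323) ≈ 5.777652.
2*ln(N)/m ≈ 2*5.777652/185 ≈ 0.0624611.
eps = sqrt(0.0624611) ≈ 0.2499222 ≈ 0.24992.

0.24992


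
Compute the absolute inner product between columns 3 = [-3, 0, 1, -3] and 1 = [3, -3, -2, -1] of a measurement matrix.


Inner product: -3*3 + 0*-3 + 1*-2 + -3*-1
Products: [-9, 0, -2, 3]
Sum = -8.
|dot| = 8.

8


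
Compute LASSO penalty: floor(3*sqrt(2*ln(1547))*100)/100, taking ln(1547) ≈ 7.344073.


ln(1547) ≈ 7.344073.
2*ln(n) ≈ 14.688146.
sqrt(2*ln(n)) ≈ sqrt(14.688146) ≈ 3.832512.
lambda ≈ 3*3.832512 = 11.497536.
floor(lambda*100)/100 = 11.49.

11.49


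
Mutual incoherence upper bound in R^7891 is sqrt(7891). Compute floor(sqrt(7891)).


88^2 = 7744 <= 7891 < 7921 = 89^2, so 88 <= sqrt(7891) < 89.
floor(sqrt(7891)) = 88.

88


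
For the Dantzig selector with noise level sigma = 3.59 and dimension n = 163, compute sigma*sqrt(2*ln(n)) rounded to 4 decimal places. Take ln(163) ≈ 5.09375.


ln(163) ≈ 5.09375.
2*ln(n) ≈ 10.1875.
sqrt(2*ln(n)) ≈ sqrt(10.1875) ≈ 3.191786.
threshold ≈ 3.59*3.191786 = 11.45851174 ≈ 11.4585.

11.4585


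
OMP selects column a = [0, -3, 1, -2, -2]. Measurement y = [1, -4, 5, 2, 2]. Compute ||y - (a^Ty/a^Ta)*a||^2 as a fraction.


a^T a = 18.
a^T y = 9.
coeff = 9/18 = 1/2.
||r||^2 = 91/2.

91/2


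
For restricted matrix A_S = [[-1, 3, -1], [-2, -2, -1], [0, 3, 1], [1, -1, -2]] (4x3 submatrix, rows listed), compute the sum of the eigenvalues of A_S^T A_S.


Sum of eigenvalues of A_S^T A_S = trace(A_S^T A_S) = sum of squared column norms of A_S.
A_S^T A_S diagonal: [6, 23, 7].
trace = 6 + 23 + 7 = 36.

36


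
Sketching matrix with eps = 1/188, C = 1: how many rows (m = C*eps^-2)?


1/eps = 188.
(1/eps)^2 = 35344.
m = 1*35344 = 35344.

35344


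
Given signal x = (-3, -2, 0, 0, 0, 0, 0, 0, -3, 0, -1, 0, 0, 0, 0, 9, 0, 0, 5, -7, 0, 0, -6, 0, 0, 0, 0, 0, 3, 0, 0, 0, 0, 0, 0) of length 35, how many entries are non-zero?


Non-zero positions: [0, 1, 8, 10, 15, 18, 19, 22, 28].
Sparsity = 9.

9


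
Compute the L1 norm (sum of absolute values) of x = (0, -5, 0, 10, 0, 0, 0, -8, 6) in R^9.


Non-zero entries: [(1, -5), (3, 10), (7, -8), (8, 6)]
Absolute values: [5, 10, 8, 6]
||x||_1 = sum = 29.

29


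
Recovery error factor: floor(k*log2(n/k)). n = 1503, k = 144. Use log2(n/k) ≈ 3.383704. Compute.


log2(n/k) = log2(1503/144) ≈ 3.383704.
k*log2(n/k) ≈ 144*3.383704 = 487.253376.
floor(487.253376) = 487.

487


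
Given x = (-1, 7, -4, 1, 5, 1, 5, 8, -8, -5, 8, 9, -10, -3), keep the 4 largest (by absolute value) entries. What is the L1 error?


Sorted |x_i| descending: [10, 9, 8, 8, 8, 7, 5, 5, 5, 4, 3, 1, 1, 1]
Keep top 4: [10, 9, 8, 8]
Tail entries: [8, 7, 5, 5, 5, 4, 3, 1, 1, 1]
L1 error = sum of tail = 40.

40


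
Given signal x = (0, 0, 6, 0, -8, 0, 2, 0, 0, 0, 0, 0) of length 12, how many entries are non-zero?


Non-zero positions: [2, 4, 6].
Sparsity = 3.

3


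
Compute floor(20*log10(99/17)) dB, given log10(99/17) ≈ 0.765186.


||x||/||e|| = 99/17.
log10(99/17) ≈ 0.765186.
20*log10(||x||/||e||) ≈ 20*0.765186 = 15.30372.
floor(15.30372) = 15.

15


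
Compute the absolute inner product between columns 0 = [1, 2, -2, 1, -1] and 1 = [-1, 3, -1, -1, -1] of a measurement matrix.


Inner product: 1*-1 + 2*3 + -2*-1 + 1*-1 + -1*-1
Products: [-1, 6, 2, -1, 1]
Sum = 7.
|dot| = 7.

7


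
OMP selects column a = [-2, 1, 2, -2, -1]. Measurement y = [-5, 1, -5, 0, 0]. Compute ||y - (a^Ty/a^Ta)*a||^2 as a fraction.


a^T a = 14.
a^T y = 1.
coeff = 1/14 = 1/14.
||r||^2 = 713/14.

713/14


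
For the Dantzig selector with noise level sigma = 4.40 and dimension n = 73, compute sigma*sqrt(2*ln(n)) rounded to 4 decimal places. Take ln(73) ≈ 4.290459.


ln(73) ≈ 4.290459.
2*ln(n) ≈ 8.580918.
sqrt(2*ln(n)) ≈ sqrt(8.580918) ≈ 2.92932.
threshold ≈ 4.40*2.92932 = 12.889008 ≈ 12.8890.

12.8890


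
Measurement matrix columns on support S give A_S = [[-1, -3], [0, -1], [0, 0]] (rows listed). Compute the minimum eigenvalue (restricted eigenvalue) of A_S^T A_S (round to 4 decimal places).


A_S^T A_S = [[1, 3], [3, 10]].
trace = 11.
det = 1.
disc = trace^2 - 4*det = 121 - 4*1 = 117.
sqrt(117) ≈ 10.816654.
lam_min = (11 - sqrt(117))/2 ≈ (11 - 10.816654)/2 = 0.091673 ≈ 0.0917.

0.0917


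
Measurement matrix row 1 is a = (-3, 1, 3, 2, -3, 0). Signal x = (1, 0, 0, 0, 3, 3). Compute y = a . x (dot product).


Non-zero terms: ['-3*1', '-3*3', '0*3']
Products: [-3, -9, 0]
y = sum = -12.

-12


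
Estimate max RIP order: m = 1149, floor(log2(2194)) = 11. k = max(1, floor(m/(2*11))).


floor(log2(2194)) = 11.
2*11 = 22.
m/(2*floor(log2(n))) = 1149/22 ≈ 52.2273.
floor = 52.
k = max(1, 52) = 52.

52


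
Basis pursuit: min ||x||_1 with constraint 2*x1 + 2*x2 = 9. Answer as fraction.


Axis intercepts:
  x1 = 9/2, x2 = 0: L1 = 9/2
  x1 = 0, x2 = 9/2: L1 = 9/2
x* = (9/2, 0)
||x*||_1 = 9/2.

9/2


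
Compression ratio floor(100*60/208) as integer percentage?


100*m/n = 100*60/208 ≈ 28.8462.
floor = 28.

28


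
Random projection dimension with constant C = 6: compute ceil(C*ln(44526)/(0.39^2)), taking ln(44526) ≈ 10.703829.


ln(44526) ≈ 10.703829.
eps^2 = 0.39^2 = 0.1521.
C*ln(N)/eps^2 ≈ 6*10.703829/0.1521 ≈ 422.2418.
m = ceil(422.2418) = 423.

423


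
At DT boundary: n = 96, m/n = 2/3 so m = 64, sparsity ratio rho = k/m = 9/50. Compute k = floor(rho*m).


m = 2/3*96 = 64.
rho = 9/50.
rho*m = 9/50*64 = 11.52.
k = floor(11.52) = 11.

11


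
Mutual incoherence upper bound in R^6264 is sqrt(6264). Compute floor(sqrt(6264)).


79^2 = 6241 <= 6264 < 6400 = 80^2, so 79 <= sqrt(6264) < 80.
floor(sqrt(6264)) = 79.

79


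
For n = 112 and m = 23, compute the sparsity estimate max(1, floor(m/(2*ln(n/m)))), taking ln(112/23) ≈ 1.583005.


n/m = 112/23.
ln(n/m) ≈ 1.583005.
2*ln(n/m) ≈ 3.16601.
m/(2*ln(n/m)) ≈ 23/3.16601 ≈ 7.2647.
floor = 7.
k_max = max(1, 7) = 7.

7


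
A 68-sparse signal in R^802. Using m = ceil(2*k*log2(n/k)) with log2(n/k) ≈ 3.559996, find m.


log2(n/k) = log2(802/68) ≈ 3.559996.
2*k*log2(n/k) ≈ 2*68*3.559996 = 484.159456.
m = ceil(484.159456) = 485.

485


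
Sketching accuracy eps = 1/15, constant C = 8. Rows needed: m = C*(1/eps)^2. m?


1/eps = 15.
(1/eps)^2 = 225.
m = 8*225 = 1800.

1800


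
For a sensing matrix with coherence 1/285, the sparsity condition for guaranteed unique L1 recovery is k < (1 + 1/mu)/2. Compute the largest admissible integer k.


1/mu = 285.
1 + 1/mu = 286.
(1 + 1/mu)/2 = 143 is an integer and the inequality is strict, so k_max = 143 - 1 = 142.

142


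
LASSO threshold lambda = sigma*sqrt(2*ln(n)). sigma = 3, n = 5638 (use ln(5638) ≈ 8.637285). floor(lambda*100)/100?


ln(5638) ≈ 8.637285.
2*ln(n) ≈ 17.27457.
sqrt(2*ln(n)) ≈ sqrt(17.27457) ≈ 4.156269.
lambda ≈ 3*4.156269 = 12.468807.
floor(lambda*100)/100 = 12.46.

12.46


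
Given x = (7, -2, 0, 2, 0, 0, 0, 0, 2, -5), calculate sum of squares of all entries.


Non-zero entries: [(0, 7), (1, -2), (3, 2), (8, 2), (9, -5)]
Squares: [49, 4, 4, 4, 25]
||x||_2^2 = sum = 86.

86


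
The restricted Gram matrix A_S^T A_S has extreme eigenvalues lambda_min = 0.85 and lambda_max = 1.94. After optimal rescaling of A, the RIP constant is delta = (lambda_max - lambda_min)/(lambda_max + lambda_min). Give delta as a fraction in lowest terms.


lambda_max - lambda_min = 1.94 - 0.85 = 1.09.
lambda_max + lambda_min = 1.94 + 0.85 = 2.79.
delta = 1.09/2.79 = 109/279.

109/279


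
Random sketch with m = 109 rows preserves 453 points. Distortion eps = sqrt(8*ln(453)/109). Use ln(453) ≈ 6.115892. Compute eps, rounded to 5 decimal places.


ln(453) ≈ 6.115892.
8*ln(N)/m ≈ 8*6.115892/109 ≈ 0.44887281.
eps = sqrt(0.44887281) ≈ 0.6699797 ≈ 0.66998.

0.66998


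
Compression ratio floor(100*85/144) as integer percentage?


100*m/n = 100*85/144 ≈ 59.0278.
floor = 59.

59


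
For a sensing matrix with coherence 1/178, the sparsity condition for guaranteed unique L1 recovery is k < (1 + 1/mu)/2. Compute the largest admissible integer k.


1/mu = 178.
1 + 1/mu = 179.
(1 + 1/mu)/2 = 89.5 is not an integer, so k_max = floor(89.5) = 89.

89


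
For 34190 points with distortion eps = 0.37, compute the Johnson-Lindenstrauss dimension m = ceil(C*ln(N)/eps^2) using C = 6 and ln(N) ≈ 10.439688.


ln(34190) ≈ 10.439688.
eps^2 = 0.37^2 = 0.1369.
C*ln(N)/eps^2 ≈ 6*10.439688/0.1369 ≈ 457.5466.
m = ceil(457.5466) = 458.

458


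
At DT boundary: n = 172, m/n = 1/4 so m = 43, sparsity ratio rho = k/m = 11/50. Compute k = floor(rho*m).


m = 1/4*172 = 43.
rho = 11/50.
rho*m = 11/50*43 = 9.46.
k = floor(9.46) = 9.

9


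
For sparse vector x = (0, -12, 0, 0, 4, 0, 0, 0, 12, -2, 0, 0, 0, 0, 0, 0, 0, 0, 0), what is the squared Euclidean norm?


Non-zero entries: [(1, -12), (4, 4), (8, 12), (9, -2)]
Squares: [144, 16, 144, 4]
||x||_2^2 = sum = 308.

308


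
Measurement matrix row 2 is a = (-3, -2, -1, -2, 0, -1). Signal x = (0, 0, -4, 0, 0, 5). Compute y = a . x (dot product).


Non-zero terms: ['-1*-4', '-1*5']
Products: [4, -5]
y = sum = -1.

-1


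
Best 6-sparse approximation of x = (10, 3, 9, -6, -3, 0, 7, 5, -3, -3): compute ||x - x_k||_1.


Sorted |x_i| descending: [10, 9, 7, 6, 5, 3, 3, 3, 3, 0]
Keep top 6: [10, 9, 7, 6, 5, 3]
Tail entries: [3, 3, 3, 0]
L1 error = sum of tail = 9.

9


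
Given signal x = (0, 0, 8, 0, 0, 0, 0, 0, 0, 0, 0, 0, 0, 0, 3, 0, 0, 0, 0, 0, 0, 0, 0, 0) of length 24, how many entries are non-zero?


Non-zero positions: [2, 14].
Sparsity = 2.

2


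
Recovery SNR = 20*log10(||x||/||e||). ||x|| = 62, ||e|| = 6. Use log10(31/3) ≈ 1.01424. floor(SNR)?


||x||/||e|| = 62/6 = 31/3.
log10(31/3) ≈ 1.01424.
20*log10(||x||/||e||) ≈ 20*1.01424 = 20.2848.
floor(20.2848) = 20.

20


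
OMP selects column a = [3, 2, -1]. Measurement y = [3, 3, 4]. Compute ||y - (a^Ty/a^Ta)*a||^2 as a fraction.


a^T a = 14.
a^T y = 11.
coeff = 11/14 = 11/14.
||r||^2 = 355/14.

355/14


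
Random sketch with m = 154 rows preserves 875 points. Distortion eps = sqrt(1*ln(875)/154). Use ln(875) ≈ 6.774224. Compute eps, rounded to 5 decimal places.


ln(875) ≈ 6.774224.
1*ln(N)/m ≈ 1*6.774224/154 ≈ 0.04398847.
eps = sqrt(0.04398847) ≈ 0.2097343 ≈ 0.20973.

0.20973


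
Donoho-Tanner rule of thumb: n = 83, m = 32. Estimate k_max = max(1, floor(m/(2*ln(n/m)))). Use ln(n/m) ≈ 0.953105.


n/m = 83/32.
ln(n/m) ≈ 0.953105.
2*ln(n/m) ≈ 1.90621.
m/(2*ln(n/m)) ≈ 32/1.90621 ≈ 16.7872.
floor = 16.
k_max = max(1, 16) = 16.

16


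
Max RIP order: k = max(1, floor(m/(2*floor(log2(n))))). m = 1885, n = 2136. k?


floor(log2(2136)) = 11.
2*11 = 22.
m/(2*floor(log2(n))) = 1885/22 ≈ 85.6818.
floor = 85.
k = max(1, 85) = 85.

85


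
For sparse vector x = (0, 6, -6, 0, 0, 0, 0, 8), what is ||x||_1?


Non-zero entries: [(1, 6), (2, -6), (7, 8)]
Absolute values: [6, 6, 8]
||x||_1 = sum = 20.

20


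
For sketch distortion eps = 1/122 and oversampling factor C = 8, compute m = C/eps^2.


1/eps = 122.
(1/eps)^2 = 14884.
m = 8*14884 = 119072.

119072


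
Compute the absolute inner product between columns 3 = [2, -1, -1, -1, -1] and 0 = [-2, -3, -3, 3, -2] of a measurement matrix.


Inner product: 2*-2 + -1*-3 + -1*-3 + -1*3 + -1*-2
Products: [-4, 3, 3, -3, 2]
Sum = 1.
|dot| = 1.

1


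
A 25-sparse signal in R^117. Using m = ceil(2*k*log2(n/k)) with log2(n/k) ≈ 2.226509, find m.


log2(n/k) = log2(117/25) ≈ 2.226509.
2*k*log2(n/k) ≈ 2*25*2.226509 = 111.32545.
m = ceil(111.32545) = 112.

112


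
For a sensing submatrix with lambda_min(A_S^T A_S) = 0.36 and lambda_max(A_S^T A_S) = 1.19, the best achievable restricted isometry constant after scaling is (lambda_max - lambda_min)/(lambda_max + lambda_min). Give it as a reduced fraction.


lambda_max - lambda_min = 1.19 - 0.36 = 0.83.
lambda_max + lambda_min = 1.19 + 0.36 = 1.55.
delta = 0.83/1.55 = 83/155.

83/155


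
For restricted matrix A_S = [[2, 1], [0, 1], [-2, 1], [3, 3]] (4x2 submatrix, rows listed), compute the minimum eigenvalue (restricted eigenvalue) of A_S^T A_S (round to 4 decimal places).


A_S^T A_S = [[17, 9], [9, 12]].
trace = 29.
det = 123.
disc = trace^2 - 4*det = 841 - 4*123 = 349.
sqrt(349) ≈ 18.681542.
lam_min = (29 - sqrt(349))/2 ≈ (29 - 18.681542)/2 = 5.159229 ≈ 5.1592.

5.1592


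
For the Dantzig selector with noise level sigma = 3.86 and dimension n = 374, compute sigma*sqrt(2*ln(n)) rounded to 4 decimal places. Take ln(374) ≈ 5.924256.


ln(374) ≈ 5.924256.
2*ln(n) ≈ 11.848512.
sqrt(2*ln(n)) ≈ sqrt(11.848512) ≈ 3.442167.
threshold ≈ 3.86*3.442167 = 13.28676462 ≈ 13.2868.

13.2868


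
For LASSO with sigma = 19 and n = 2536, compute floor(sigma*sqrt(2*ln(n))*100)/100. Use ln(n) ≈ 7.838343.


ln(2536) ≈ 7.838343.
2*ln(n) ≈ 15.676686.
sqrt(2*ln(n)) ≈ sqrt(15.676686) ≈ 3.959379.
lambda ≈ 19*3.959379 = 75.228201.
floor(lambda*100)/100 = 75.22.

75.22


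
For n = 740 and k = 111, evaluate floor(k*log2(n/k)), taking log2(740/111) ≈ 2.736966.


log2(n/k) = log2(740/111) ≈ 2.736966.
k*log2(n/k) ≈ 111*2.736966 = 303.803226.
floor(303.803226) = 303.

303


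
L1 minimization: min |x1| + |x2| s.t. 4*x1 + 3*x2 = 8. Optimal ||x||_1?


Axis intercepts:
  x1 = 2, x2 = 0: L1 = 2
  x1 = 0, x2 = 8/3: L1 = 8/3
x* = (2, 0)
||x*||_1 = 2.

2


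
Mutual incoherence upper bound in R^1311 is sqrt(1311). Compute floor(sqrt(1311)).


36^2 = 1296 <= 1311 < 1369 = 37^2, so 36 <= sqrt(1311) < 37.
floor(sqrt(1311)) = 36.

36


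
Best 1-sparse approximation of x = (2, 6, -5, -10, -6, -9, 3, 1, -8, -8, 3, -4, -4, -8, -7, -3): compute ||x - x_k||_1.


Sorted |x_i| descending: [10, 9, 8, 8, 8, 7, 6, 6, 5, 4, 4, 3, 3, 3, 2, 1]
Keep top 1: [10]
Tail entries: [9, 8, 8, 8, 7, 6, 6, 5, 4, 4, 3, 3, 3, 2, 1]
L1 error = sum of tail = 77.

77


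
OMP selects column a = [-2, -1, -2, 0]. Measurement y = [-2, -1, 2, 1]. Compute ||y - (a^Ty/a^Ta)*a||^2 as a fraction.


a^T a = 9.
a^T y = 1.
coeff = 1/9 = 1/9.
||r||^2 = 89/9.

89/9


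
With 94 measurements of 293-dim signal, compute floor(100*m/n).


100*m/n = 100*94/293 ≈ 32.0819.
floor = 32.

32


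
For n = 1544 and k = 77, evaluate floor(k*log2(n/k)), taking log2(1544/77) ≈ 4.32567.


log2(n/k) = log2(1544/77) ≈ 4.32567.
k*log2(n/k) ≈ 77*4.32567 = 333.07659.
floor(333.07659) = 333.

333


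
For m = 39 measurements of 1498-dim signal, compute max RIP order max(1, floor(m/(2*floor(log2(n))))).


floor(log2(1498)) = 10.
2*10 = 20.
m/(2*floor(log2(n))) = 39/20 ≈ 1.95.
floor = 1.
k = max(1, 1) = 1.

1
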